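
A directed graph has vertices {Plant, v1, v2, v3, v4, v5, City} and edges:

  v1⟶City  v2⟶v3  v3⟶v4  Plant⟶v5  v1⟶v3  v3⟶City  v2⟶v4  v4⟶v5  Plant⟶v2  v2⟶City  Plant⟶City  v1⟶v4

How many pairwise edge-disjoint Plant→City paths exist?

Assign every edge capacity 1; by Menger, the answer equals the max flow.
Path Plant→City (+1); total 1.
Path Plant→v2→City (+1); total 2.
No residual Plant→City path; max flow = 2.
Certifying cut of size 2: {Plant→City, Plant→v2}.

2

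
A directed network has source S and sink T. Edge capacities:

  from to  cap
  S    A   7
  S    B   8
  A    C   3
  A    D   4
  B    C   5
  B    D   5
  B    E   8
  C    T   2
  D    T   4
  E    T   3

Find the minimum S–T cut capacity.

9

Augment S→A→C→T: bottleneck 2, flow now 2.
Augment S→A→D→T: bottleneck 4, flow now 6.
Augment S→B→E→T: bottleneck 3, flow now 9.
No augmenting path remains; maximum flow = 9.
By max-flow min-cut, the minimum cut capacity equals the max flow.
In the residual graph, reachable from S: {S, A, B, C, D, E}.
Min-cut edges: C→T (2), D→T (4), E→T (3); capacity 2 + 4 + 3 = 9.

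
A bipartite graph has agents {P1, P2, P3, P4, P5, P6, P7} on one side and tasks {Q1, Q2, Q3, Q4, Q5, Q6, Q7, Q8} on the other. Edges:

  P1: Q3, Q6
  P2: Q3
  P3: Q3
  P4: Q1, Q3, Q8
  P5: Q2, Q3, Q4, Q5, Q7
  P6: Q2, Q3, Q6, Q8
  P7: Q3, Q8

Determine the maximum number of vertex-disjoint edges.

Unit-capacity flow: source→left, listed edges, right→sink; max matching = max flow.
Augmenting path P1→Q3 (+1); matched 1.
Augmenting path P4→Q1 (+1); matched 2.
Augmenting path P5→Q2 (+1); matched 3.
Augmenting path P6→Q6 (+1); matched 4.
Augmenting path P7→Q8 (+1); matched 5.
Augmenting path P2→Q3→P1→Q6→P6→Q2→P5→Q4 (+1); matched 6.
No augmenting path remains; maximum matching = 6.
König certificate: {P1, P4, P5, P6, P7, Q3} is a vertex cover of size 6 (every listed pair touches it), so no matching can be larger.

6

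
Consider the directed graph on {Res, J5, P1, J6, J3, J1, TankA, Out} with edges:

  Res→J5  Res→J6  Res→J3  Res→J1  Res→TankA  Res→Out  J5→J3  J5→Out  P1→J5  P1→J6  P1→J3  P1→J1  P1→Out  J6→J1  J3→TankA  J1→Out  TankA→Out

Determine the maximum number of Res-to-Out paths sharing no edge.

Assign every edge capacity 1; by Menger, the answer equals the max flow.
Path Res→Out (+1); total 1.
Path Res→J5→Out (+1); total 2.
Path Res→J1→Out (+1); total 3.
Path Res→TankA→Out (+1); total 4.
No residual Res→Out path; max flow = 4.
Certifying cut of size 4: {J1→Out, Res→J5, Res→Out, TankA→Out}.

4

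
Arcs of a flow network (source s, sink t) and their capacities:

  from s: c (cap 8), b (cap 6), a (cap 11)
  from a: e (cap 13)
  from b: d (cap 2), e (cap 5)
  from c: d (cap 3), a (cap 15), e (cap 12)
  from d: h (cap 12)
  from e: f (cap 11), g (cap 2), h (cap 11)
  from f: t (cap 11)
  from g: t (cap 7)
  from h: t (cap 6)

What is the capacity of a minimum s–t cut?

Augment s→a→e→f→t: bottleneck 11, flow now 11.
Augment s→b→d→h→t: bottleneck 2, flow now 13.
Augment s→b→e→g→t: bottleneck 2, flow now 15.
Augment s→b→e→h→t: bottleneck 2, flow now 17.
Augment s→c→d→h→t: bottleneck 2, flow now 19.
No augmenting path remains; maximum flow = 19.
By max-flow min-cut, the minimum cut capacity equals the max flow.
In the residual graph, reachable from s: {s, a, b, c, d, e, h}.
Min-cut edges: e→f (11), e→g (2), h→t (6); capacity 11 + 2 + 6 = 19.

19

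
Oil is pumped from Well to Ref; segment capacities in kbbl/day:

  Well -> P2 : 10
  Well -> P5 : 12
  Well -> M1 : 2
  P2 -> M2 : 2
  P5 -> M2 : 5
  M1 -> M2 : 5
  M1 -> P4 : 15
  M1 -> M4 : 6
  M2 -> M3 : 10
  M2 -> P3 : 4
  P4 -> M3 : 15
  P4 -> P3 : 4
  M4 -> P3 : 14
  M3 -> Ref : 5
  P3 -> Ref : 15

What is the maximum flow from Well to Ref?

Augment Well→P2→M2→M3→Ref: bottleneck 2, flow now 2.
Augment Well→P5→M2→M3→Ref: bottleneck 3, flow now 5.
Augment Well→P5→M2→P3→Ref: bottleneck 2, flow now 7.
Augment Well→M1→M2→P3→Ref: bottleneck 2, flow now 9.
No augmenting path remains; maximum flow = 9.
In the residual graph, reachable from Well: {Well, P2, P5}.
Min-cut edges: Well→M1 (2), P2→M2 (2), P5→M2 (5); capacity 2 + 2 + 5 = 9.
This cut is saturated, so no flow can exceed 9.

9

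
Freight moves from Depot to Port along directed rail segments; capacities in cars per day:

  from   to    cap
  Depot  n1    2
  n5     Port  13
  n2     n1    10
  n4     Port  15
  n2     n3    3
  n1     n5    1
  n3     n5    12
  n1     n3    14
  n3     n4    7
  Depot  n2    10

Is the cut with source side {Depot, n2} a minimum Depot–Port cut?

Given cut capacity: 2 + 10 + 3 = 15.
Augment Depot→n1→n5→Port: bottleneck 1, flow now 1.
Augment Depot→n1→n3→n4→Port: bottleneck 1, flow now 2.
Augment Depot→n2→n3→n4→Port: bottleneck 3, flow now 5.
Augment Depot→n2→n1→n3→n4→Port: bottleneck 3, flow now 8.
Augment Depot→n2→n1→n3→n5→Port: bottleneck 4, flow now 12.
No augmenting path remains; maximum flow = 12.
In the residual graph, reachable from Depot: {Depot}.
Min-cut edges: Depot→n1 (2), Depot→n2 (10); capacity 2 + 10 = 12.
Cut capacity 15 exceeds the max flow 12, so it is not minimum.

No — its capacity is 15, but the minimum cut has capacity 12.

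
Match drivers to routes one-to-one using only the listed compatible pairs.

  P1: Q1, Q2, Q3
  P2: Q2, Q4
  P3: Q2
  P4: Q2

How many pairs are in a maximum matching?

Unit-capacity flow: source→left, listed edges, right→sink; max matching = max flow.
Augmenting path P1→Q1 (+1); matched 1.
Augmenting path P2→Q2 (+1); matched 2.
Augmenting path P3→Q2→P2→Q4 (+1); matched 3.
No augmenting path remains; maximum matching = 3.
König certificate: {P1, P2, Q2} is a vertex cover of size 3 (every listed pair touches it), so no matching can be larger.

3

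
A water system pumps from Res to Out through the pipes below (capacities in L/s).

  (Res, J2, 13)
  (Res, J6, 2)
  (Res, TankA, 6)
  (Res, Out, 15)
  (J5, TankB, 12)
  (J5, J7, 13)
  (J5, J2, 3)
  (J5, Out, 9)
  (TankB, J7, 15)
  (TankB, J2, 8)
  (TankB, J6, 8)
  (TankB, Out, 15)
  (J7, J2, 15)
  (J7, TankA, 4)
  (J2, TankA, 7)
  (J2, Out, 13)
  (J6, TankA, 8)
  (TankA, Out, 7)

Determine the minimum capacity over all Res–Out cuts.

Augment Res→Out: bottleneck 15, flow now 15.
Augment Res→J2→Out: bottleneck 13, flow now 28.
Augment Res→TankA→Out: bottleneck 6, flow now 34.
Augment Res→J6→TankA→Out: bottleneck 1, flow now 35.
No augmenting path remains; maximum flow = 35.
By max-flow min-cut, the minimum cut capacity equals the max flow.
In the residual graph, reachable from Res: {Res, J6, TankA}.
Min-cut edges: Res→J2 (13), Res→Out (15), TankA→Out (7); capacity 13 + 15 + 7 = 35.

35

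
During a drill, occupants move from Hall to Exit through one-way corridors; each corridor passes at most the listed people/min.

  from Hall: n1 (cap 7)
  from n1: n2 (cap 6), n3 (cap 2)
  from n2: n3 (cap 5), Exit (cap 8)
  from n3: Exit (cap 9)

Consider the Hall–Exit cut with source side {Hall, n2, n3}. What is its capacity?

Edges leaving {Hall, n2, n3}: Hall→n1 (7), n2→Exit (8), n3→Exit (9).
Cut capacity = 7 + 8 + 9 = 24.

24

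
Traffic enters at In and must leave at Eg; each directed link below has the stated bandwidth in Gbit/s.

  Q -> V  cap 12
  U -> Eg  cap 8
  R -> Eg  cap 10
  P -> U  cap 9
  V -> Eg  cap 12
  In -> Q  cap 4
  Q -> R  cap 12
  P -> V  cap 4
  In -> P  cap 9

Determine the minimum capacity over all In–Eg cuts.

Augment In→P→U→Eg: bottleneck 8, flow now 8.
Augment In→P→V→Eg: bottleneck 1, flow now 9.
Augment In→Q→R→Eg: bottleneck 4, flow now 13.
No augmenting path remains; maximum flow = 13.
By max-flow min-cut, the minimum cut capacity equals the max flow.
In the residual graph, reachable from In: {In}.
Min-cut edges: In→P (9), In→Q (4); capacity 9 + 4 = 13.

13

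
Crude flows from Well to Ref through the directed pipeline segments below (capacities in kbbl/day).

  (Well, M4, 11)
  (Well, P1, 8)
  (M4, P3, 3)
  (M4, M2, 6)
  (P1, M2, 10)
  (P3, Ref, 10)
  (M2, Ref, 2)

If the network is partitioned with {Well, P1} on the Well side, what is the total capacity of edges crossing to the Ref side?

Edges leaving {Well, P1}: Well→M4 (11), P1→M2 (10).
Cut capacity = 11 + 10 = 21.

21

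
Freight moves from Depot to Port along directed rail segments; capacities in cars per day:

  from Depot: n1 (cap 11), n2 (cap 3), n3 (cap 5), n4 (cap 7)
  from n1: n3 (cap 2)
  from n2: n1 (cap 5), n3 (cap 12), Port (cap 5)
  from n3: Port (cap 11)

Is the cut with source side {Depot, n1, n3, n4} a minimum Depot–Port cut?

Given cut capacity: 3 + 11 = 14.
Augment Depot→n2→Port: bottleneck 3, flow now 3.
Augment Depot→n3→Port: bottleneck 5, flow now 8.
Augment Depot→n1→n3→Port: bottleneck 2, flow now 10.
No augmenting path remains; maximum flow = 10.
In the residual graph, reachable from Depot: {Depot, n1, n4}.
Min-cut edges: Depot→n2 (3), Depot→n3 (5), n1→n3 (2); capacity 3 + 5 + 2 = 10.
Cut capacity 14 exceeds the max flow 10, so it is not minimum.

No — its capacity is 14, but the minimum cut has capacity 10.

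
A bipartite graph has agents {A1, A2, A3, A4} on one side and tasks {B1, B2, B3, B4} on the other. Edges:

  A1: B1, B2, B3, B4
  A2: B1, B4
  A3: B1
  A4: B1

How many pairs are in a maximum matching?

Unit-capacity flow: source→left, listed edges, right→sink; max matching = max flow.
Augmenting path A1→B1 (+1); matched 1.
Augmenting path A2→B4 (+1); matched 2.
Augmenting path A3→B1→A1→B2 (+1); matched 3.
No augmenting path remains; maximum matching = 3.
König certificate: {A1, A2, B1} is a vertex cover of size 3 (every listed pair touches it), so no matching can be larger.

3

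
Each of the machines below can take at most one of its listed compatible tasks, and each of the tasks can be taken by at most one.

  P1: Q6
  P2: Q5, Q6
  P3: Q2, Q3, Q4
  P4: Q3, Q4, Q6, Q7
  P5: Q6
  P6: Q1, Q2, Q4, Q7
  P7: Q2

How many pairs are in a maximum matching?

6

Unit-capacity flow: source→left, listed edges, right→sink; max matching = max flow.
Augmenting path P1→Q6 (+1); matched 1.
Augmenting path P2→Q5 (+1); matched 2.
Augmenting path P3→Q2 (+1); matched 3.
Augmenting path P4→Q3 (+1); matched 4.
Augmenting path P6→Q1 (+1); matched 5.
Augmenting path P7→Q2→P3→Q4 (+1); matched 6.
No augmenting path remains; maximum matching = 6.
König certificate: {P2, P3, P4, P6, P7, Q6} is a vertex cover of size 6 (every listed pair touches it), so no matching can be larger.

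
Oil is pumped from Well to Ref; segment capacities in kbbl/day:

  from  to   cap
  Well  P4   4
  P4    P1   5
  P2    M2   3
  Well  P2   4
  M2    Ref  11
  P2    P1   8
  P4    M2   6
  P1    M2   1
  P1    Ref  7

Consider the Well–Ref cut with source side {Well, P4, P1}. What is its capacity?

Edges leaving {Well, P4, P1}: Well→P2 (4), P4→M2 (6), P1→M2 (1), P1→Ref (7).
Cut capacity = 4 + 6 + 1 + 7 = 18.

18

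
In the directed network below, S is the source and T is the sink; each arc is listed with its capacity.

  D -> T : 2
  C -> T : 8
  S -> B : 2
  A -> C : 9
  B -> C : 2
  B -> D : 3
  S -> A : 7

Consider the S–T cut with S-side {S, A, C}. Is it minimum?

Given cut capacity: 2 + 8 = 10.
Augment S→A→C→T: bottleneck 7, flow now 7.
Augment S→B→C→T: bottleneck 1, flow now 8.
Augment S→B→D→T: bottleneck 1, flow now 9.
No augmenting path remains; maximum flow = 9.
In the residual graph, reachable from S: {S}.
Min-cut edges: S→A (7), S→B (2); capacity 7 + 2 = 9.
Cut capacity 10 exceeds the max flow 9, so it is not minimum.

No — its capacity is 10, but the minimum cut has capacity 9.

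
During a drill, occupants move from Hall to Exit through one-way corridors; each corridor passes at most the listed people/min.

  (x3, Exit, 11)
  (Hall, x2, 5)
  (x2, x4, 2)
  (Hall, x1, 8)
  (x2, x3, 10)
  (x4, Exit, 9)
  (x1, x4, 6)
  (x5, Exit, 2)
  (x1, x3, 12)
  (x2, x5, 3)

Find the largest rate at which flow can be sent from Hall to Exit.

13

Augment Hall→x1→x3→Exit: bottleneck 8, flow now 8.
Augment Hall→x2→x3→Exit: bottleneck 3, flow now 11.
Augment Hall→x2→x4→Exit: bottleneck 2, flow now 13.
No augmenting path remains; maximum flow = 13.
In the residual graph, reachable from Hall: {Hall}.
Min-cut edges: Hall→x1 (8), Hall→x2 (5); capacity 8 + 5 = 13.
This cut is saturated, so no flow can exceed 13.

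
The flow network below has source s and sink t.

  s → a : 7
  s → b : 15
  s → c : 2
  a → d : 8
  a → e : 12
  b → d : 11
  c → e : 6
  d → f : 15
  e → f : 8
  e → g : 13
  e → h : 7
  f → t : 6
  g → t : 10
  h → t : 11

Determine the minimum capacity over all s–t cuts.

15

Augment s→a→d→f→t: bottleneck 6, flow now 6.
Augment s→a→e→g→t: bottleneck 1, flow now 7.
Augment s→c→e→g→t: bottleneck 2, flow now 9.
Augment s→b→d→a→e→g→t: bottleneck 6, flow now 15. (uses reverse residual edge)
No augmenting path remains; maximum flow = 15.
By max-flow min-cut, the minimum cut capacity equals the max flow.
In the residual graph, reachable from s: {s, b, d, f}.
Min-cut edges: s→a (7), s→c (2), f→t (6); capacity 7 + 2 + 6 = 15.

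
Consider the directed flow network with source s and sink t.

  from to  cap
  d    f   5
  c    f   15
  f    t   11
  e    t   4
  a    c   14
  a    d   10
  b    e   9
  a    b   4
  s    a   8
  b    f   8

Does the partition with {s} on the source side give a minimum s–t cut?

Yes — it is a minimum cut (capacity 8).

Given cut capacity: 8 = 8.
Augment s→a→b→e→t: bottleneck 4, flow now 4.
Augment s→a→c→f→t: bottleneck 4, flow now 8.
No augmenting path remains; maximum flow = 8.
Cut capacity 8 equals the max flow, so it is a minimum cut.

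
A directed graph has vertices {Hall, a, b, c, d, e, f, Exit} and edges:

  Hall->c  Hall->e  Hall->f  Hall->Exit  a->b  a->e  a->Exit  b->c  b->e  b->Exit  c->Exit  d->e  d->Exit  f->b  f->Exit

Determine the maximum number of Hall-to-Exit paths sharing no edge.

Assign every edge capacity 1; by Menger, the answer equals the max flow.
Path Hall→Exit (+1); total 1.
Path Hall→c→Exit (+1); total 2.
Path Hall→f→Exit (+1); total 3.
No residual Hall→Exit path; max flow = 3.
Certifying cut of size 3: {Hall→Exit, Hall→c, Hall→f}.

3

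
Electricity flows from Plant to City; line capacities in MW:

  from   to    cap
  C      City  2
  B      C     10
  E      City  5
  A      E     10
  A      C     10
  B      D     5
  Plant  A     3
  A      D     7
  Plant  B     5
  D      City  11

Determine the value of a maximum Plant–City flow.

Augment Plant→A→C→City: bottleneck 2, flow now 2.
Augment Plant→A→D→City: bottleneck 1, flow now 3.
Augment Plant→B→D→City: bottleneck 5, flow now 8.
No augmenting path remains; maximum flow = 8.
In the residual graph, reachable from Plant: {Plant}.
Min-cut edges: Plant→A (3), Plant→B (5); capacity 3 + 5 = 8.
This cut is saturated, so no flow can exceed 8.

8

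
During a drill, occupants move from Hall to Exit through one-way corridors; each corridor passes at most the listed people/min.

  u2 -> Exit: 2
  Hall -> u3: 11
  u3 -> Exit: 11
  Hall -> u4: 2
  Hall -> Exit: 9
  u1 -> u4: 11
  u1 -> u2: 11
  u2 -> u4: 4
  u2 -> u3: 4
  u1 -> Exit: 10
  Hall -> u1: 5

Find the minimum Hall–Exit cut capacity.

25

Augment Hall→Exit: bottleneck 9, flow now 9.
Augment Hall→u1→Exit: bottleneck 5, flow now 14.
Augment Hall→u3→Exit: bottleneck 11, flow now 25.
No augmenting path remains; maximum flow = 25.
By max-flow min-cut, the minimum cut capacity equals the max flow.
In the residual graph, reachable from Hall: {Hall, u4}.
Min-cut edges: Hall→u1 (5), Hall→u3 (11), Hall→Exit (9); capacity 5 + 11 + 9 = 25.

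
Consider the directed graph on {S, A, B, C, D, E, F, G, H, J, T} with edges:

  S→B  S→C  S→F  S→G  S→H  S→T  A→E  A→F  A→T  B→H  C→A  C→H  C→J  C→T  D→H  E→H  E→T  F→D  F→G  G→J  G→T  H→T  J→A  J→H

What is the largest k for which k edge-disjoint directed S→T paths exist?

5

Assign every edge capacity 1; by Menger, the answer equals the max flow.
Path S→T (+1); total 1.
Path S→C→T (+1); total 2.
Path S→G→T (+1); total 3.
Path S→H→T (+1); total 4.
Path S→F→G→J→A→T (+1); total 5.
No residual S→T path; max flow = 5.
Certifying cut of size 5: {H→T, S→C, S→F, S→G, S→T}.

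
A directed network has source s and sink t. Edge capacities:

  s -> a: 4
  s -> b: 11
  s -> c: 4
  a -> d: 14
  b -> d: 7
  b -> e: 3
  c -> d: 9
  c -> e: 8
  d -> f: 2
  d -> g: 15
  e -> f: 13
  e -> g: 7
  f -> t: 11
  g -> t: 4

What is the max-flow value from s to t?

13

Augment s→a→d→f→t: bottleneck 2, flow now 2.
Augment s→a→d→g→t: bottleneck 2, flow now 4.
Augment s→b→d→g→t: bottleneck 2, flow now 6.
Augment s→b→e→f→t: bottleneck 3, flow now 9.
Augment s→c→e→f→t: bottleneck 4, flow now 13.
No augmenting path remains; maximum flow = 13.
In the residual graph, reachable from s: {s, a, b, d, g}.
Min-cut edges: s→c (4), b→e (3), d→f (2), g→t (4); capacity 4 + 3 + 2 + 4 = 13.
This cut is saturated, so no flow can exceed 13.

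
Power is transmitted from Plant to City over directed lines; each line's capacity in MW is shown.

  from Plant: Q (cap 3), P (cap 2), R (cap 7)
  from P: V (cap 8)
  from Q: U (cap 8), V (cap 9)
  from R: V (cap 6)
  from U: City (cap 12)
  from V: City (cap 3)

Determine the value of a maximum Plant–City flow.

Augment Plant→P→V→City: bottleneck 2, flow now 2.
Augment Plant→Q→U→City: bottleneck 3, flow now 5.
Augment Plant→R→V→City: bottleneck 1, flow now 6.
No augmenting path remains; maximum flow = 6.
In the residual graph, reachable from Plant: {Plant, P, R, V}.
Min-cut edges: Plant→Q (3), V→City (3); capacity 3 + 3 = 6.
This cut is saturated, so no flow can exceed 6.

6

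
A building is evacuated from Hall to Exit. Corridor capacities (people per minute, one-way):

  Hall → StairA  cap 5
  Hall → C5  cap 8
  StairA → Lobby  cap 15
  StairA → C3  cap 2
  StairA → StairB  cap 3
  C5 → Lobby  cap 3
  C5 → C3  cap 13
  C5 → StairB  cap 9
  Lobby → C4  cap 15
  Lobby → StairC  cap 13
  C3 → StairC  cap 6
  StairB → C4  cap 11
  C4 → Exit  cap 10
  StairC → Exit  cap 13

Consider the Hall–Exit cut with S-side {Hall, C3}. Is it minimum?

No — its capacity is 19, but the minimum cut has capacity 13.

Given cut capacity: 5 + 8 + 6 = 19.
Augment Hall→StairA→Lobby→C4→Exit: bottleneck 5, flow now 5.
Augment Hall→C5→Lobby→C4→Exit: bottleneck 3, flow now 8.
Augment Hall→C5→C3→StairC→Exit: bottleneck 5, flow now 13.
No augmenting path remains; maximum flow = 13.
In the residual graph, reachable from Hall: {Hall}.
Min-cut edges: Hall→StairA (5), Hall→C5 (8); capacity 5 + 8 = 13.
Cut capacity 19 exceeds the max flow 13, so it is not minimum.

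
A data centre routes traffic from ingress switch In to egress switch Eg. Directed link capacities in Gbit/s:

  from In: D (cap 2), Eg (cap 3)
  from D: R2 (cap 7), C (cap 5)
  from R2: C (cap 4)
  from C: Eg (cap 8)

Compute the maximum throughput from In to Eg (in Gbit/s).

Augment In→Eg: bottleneck 3, flow now 3.
Augment In→D→C→Eg: bottleneck 2, flow now 5.
No augmenting path remains; maximum flow = 5.
In the residual graph, reachable from In: {In}.
Min-cut edges: In→D (2), In→Eg (3); capacity 2 + 3 = 5.
This cut is saturated, so no flow can exceed 5.

5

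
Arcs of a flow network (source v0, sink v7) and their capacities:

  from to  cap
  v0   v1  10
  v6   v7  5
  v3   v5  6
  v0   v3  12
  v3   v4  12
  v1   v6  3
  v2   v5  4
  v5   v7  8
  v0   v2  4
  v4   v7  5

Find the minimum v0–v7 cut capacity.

16

Augment v0→v1→v6→v7: bottleneck 3, flow now 3.
Augment v0→v2→v5→v7: bottleneck 4, flow now 7.
Augment v0→v3→v4→v7: bottleneck 5, flow now 12.
Augment v0→v3→v5→v7: bottleneck 4, flow now 16.
No augmenting path remains; maximum flow = 16.
By max-flow min-cut, the minimum cut capacity equals the max flow.
In the residual graph, reachable from v0: {v0, v1, v2, v3, v4, v5}.
Min-cut edges: v1→v6 (3), v4→v7 (5), v5→v7 (8); capacity 3 + 5 + 8 = 16.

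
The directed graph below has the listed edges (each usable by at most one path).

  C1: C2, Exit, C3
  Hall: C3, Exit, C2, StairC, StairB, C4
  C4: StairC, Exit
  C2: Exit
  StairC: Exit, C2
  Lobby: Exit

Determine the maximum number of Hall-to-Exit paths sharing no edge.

Assign every edge capacity 1; by Menger, the answer equals the max flow.
Path Hall→Exit (+1); total 1.
Path Hall→C4→Exit (+1); total 2.
Path Hall→C2→Exit (+1); total 3.
Path Hall→StairC→Exit (+1); total 4.
No residual Hall→Exit path; max flow = 4.
Certifying cut of size 4: {Hall→C2, Hall→C4, Hall→Exit, Hall→StairC}.

4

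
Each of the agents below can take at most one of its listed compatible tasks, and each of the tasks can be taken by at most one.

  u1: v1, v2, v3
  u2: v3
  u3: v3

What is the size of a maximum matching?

2

Unit-capacity flow: source→left, listed edges, right→sink; max matching = max flow.
Augmenting path u1→v1 (+1); matched 1.
Augmenting path u2→v3 (+1); matched 2.
No augmenting path remains; maximum matching = 2.
König certificate: {u1, v3} is a vertex cover of size 2 (every listed pair touches it), so no matching can be larger.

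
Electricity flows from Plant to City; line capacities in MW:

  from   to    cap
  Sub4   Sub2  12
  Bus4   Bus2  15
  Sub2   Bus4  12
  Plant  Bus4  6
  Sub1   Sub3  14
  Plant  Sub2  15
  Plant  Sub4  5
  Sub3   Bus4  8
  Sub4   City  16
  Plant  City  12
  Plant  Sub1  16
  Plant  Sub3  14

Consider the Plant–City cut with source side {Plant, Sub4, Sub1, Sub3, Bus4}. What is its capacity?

70

Edges leaving {Plant, Sub4, Sub1, Sub3, Bus4}: Plant→Sub2 (15), Plant→City (12), Sub4→Sub2 (12), Sub4→City (16), Bus4→Bus2 (15).
Cut capacity = 15 + 12 + 12 + 16 + 15 = 70.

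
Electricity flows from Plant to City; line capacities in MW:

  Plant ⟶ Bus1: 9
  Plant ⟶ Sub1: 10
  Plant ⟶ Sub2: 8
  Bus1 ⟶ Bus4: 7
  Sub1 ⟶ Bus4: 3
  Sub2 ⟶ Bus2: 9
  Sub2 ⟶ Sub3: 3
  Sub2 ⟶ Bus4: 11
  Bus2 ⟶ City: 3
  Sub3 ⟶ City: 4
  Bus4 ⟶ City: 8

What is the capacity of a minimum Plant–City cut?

14

Augment Plant→Bus1→Bus4→City: bottleneck 7, flow now 7.
Augment Plant→Sub1→Bus4→City: bottleneck 1, flow now 8.
Augment Plant→Sub2→Bus2→City: bottleneck 3, flow now 11.
Augment Plant→Sub2→Sub3→City: bottleneck 3, flow now 14.
No augmenting path remains; maximum flow = 14.
By max-flow min-cut, the minimum cut capacity equals the max flow.
In the residual graph, reachable from Plant: {Plant, Bus1, Sub1, Sub2, Bus2, Bus4}.
Min-cut edges: Sub2→Sub3 (3), Bus2→City (3), Bus4→City (8); capacity 3 + 3 + 8 = 14.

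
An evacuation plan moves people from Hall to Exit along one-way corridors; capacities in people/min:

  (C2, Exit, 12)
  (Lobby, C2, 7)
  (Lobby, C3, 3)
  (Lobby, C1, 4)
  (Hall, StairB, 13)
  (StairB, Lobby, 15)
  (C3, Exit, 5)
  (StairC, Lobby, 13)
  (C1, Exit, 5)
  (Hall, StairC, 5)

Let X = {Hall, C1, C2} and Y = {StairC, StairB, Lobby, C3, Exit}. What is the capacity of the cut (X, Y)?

Edges leaving {Hall, C1, C2}: Hall→StairC (5), Hall→StairB (13), C1→Exit (5), C2→Exit (12).
Cut capacity = 5 + 13 + 5 + 12 = 35.

35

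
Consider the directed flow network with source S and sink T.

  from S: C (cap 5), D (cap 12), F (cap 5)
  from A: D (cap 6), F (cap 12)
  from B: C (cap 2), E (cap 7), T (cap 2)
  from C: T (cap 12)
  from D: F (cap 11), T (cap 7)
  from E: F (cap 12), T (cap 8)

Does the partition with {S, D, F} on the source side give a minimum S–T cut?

Yes — it is a minimum cut (capacity 12).

Given cut capacity: 5 + 7 = 12.
Augment S→C→T: bottleneck 5, flow now 5.
Augment S→D→T: bottleneck 7, flow now 12.
No augmenting path remains; maximum flow = 12.
Cut capacity 12 equals the max flow, so it is a minimum cut.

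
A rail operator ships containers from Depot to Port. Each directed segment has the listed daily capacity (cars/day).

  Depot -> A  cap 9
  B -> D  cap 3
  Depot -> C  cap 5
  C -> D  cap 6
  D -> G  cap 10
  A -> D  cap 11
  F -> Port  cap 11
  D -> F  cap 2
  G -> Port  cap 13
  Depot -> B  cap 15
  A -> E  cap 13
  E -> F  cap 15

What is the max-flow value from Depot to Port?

Augment Depot→A→D→F→Port: bottleneck 2, flow now 2.
Augment Depot→A→D→G→Port: bottleneck 7, flow now 9.
Augment Depot→B→D→G→Port: bottleneck 3, flow now 12.
Augment Depot→C→D→A→E→F→Port: bottleneck 5, flow now 17. (uses reverse residual edge)
No augmenting path remains; maximum flow = 17.
In the residual graph, reachable from Depot: {Depot, B}.
Min-cut edges: Depot→A (9), Depot→C (5), B→D (3); capacity 9 + 5 + 3 = 17.
This cut is saturated, so no flow can exceed 17.

17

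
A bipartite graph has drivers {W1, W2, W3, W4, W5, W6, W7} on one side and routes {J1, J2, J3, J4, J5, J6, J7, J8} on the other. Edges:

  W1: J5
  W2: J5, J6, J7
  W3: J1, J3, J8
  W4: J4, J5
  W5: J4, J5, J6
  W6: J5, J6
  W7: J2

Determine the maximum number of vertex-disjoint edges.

6

Unit-capacity flow: source→left, listed edges, right→sink; max matching = max flow.
Augmenting path W1→J5 (+1); matched 1.
Augmenting path W2→J6 (+1); matched 2.
Augmenting path W3→J1 (+1); matched 3.
Augmenting path W4→J4 (+1); matched 4.
Augmenting path W7→J2 (+1); matched 5.
Augmenting path W5→J6→W2→J7 (+1); matched 6.
No augmenting path remains; maximum matching = 6.
König certificate: {W2, W3, W7, J4, J5, J6} is a vertex cover of size 6 (every listed pair touches it), so no matching can be larger.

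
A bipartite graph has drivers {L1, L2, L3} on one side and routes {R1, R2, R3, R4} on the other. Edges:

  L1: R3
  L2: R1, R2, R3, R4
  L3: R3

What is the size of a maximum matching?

2

Unit-capacity flow: source→left, listed edges, right→sink; max matching = max flow.
Augmenting path L1→R3 (+1); matched 1.
Augmenting path L2→R1 (+1); matched 2.
No augmenting path remains; maximum matching = 2.
König certificate: {L2, R3} is a vertex cover of size 2 (every listed pair touches it), so no matching can be larger.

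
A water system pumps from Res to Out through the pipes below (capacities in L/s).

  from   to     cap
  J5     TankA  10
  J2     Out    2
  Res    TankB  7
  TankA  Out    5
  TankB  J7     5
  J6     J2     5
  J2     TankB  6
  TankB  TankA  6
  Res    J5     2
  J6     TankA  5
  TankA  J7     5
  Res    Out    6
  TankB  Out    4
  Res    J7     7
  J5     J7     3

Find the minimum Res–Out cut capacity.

Augment Res→Out: bottleneck 6, flow now 6.
Augment Res→TankB→Out: bottleneck 4, flow now 10.
Augment Res→J5→TankA→Out: bottleneck 2, flow now 12.
Augment Res→TankB→TankA→Out: bottleneck 3, flow now 15.
No augmenting path remains; maximum flow = 15.
By max-flow min-cut, the minimum cut capacity equals the max flow.
In the residual graph, reachable from Res: {Res, J7}.
Min-cut edges: Res→J5 (2), Res→TankB (7), Res→Out (6); capacity 2 + 7 + 6 = 15.

15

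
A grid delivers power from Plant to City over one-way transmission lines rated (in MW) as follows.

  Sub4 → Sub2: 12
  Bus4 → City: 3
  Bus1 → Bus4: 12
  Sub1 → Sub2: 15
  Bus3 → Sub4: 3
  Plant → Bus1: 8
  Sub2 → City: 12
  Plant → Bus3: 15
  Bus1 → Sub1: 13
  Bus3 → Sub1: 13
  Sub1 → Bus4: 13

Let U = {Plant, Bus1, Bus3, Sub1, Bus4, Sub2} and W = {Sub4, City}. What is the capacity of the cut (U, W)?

Edges leaving {Plant, Bus1, Bus3, Sub1, Bus4, Sub2}: Bus3→Sub4 (3), Bus4→City (3), Sub2→City (12).
Cut capacity = 3 + 3 + 12 = 18.

18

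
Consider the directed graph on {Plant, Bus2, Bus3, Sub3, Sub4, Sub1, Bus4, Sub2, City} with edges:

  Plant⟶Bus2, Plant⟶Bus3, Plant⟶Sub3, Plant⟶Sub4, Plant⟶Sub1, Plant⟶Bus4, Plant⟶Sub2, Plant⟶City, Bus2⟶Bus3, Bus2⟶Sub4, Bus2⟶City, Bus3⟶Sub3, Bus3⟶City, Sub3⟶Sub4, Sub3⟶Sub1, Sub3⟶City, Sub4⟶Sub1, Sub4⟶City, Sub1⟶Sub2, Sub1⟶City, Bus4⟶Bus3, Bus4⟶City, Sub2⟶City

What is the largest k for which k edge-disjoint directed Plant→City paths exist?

8

Assign every edge capacity 1; by Menger, the answer equals the max flow.
Path Plant→City (+1); total 1.
Path Plant→Bus2→City (+1); total 2.
Path Plant→Bus3→City (+1); total 3.
Path Plant→Sub3→City (+1); total 4.
Path Plant→Sub4→City (+1); total 5.
Path Plant→Sub1→City (+1); total 6.
Path Plant→Bus4→City (+1); total 7.
Path Plant→Sub2→City (+1); total 8.
No residual Plant→City path; max flow = 8.
Certifying cut of size 8: {Plant→Bus2, Plant→Bus3, Plant→Bus4, Plant→City, Plant→Sub1, Plant→Sub2, Plant→Sub3, Plant→Sub4}.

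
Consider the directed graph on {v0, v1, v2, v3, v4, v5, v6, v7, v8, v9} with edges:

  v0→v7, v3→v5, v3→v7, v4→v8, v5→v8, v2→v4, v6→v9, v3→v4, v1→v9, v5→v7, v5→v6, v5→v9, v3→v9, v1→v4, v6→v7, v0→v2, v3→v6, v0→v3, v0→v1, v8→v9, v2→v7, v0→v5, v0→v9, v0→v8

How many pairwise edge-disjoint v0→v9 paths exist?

5

Assign every edge capacity 1; by Menger, the answer equals the max flow.
Path v0→v9 (+1); total 1.
Path v0→v1→v9 (+1); total 2.
Path v0→v3→v9 (+1); total 3.
Path v0→v5→v9 (+1); total 4.
Path v0→v8→v9 (+1); total 5.
No residual v0→v9 path; max flow = 5.
Certifying cut of size 5: {v0→v1, v0→v3, v0→v5, v0→v9, v8→v9}.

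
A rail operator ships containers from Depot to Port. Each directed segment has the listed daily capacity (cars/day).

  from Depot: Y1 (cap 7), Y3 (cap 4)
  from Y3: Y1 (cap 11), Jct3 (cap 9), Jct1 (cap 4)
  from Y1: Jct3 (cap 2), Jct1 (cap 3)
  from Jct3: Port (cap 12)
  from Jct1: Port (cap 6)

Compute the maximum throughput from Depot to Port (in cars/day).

9

Augment Depot→Y3→Jct3→Port: bottleneck 4, flow now 4.
Augment Depot→Y1→Jct3→Port: bottleneck 2, flow now 6.
Augment Depot→Y1→Jct1→Port: bottleneck 3, flow now 9.
No augmenting path remains; maximum flow = 9.
In the residual graph, reachable from Depot: {Depot, Y1}.
Min-cut edges: Depot→Y3 (4), Y1→Jct3 (2), Y1→Jct1 (3); capacity 4 + 2 + 3 = 9.
This cut is saturated, so no flow can exceed 9.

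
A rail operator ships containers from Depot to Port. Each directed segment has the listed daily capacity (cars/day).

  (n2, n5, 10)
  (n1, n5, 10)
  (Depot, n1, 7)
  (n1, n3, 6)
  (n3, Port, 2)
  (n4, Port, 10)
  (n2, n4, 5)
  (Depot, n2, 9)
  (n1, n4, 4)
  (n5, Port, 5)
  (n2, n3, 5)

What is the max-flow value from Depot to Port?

16

Augment Depot→n1→n3→Port: bottleneck 2, flow now 2.
Augment Depot→n1→n4→Port: bottleneck 4, flow now 6.
Augment Depot→n1→n5→Port: bottleneck 1, flow now 7.
Augment Depot→n2→n4→Port: bottleneck 5, flow now 12.
Augment Depot→n2→n5→Port: bottleneck 4, flow now 16.
No augmenting path remains; maximum flow = 16.
In the residual graph, reachable from Depot: {Depot}.
Min-cut edges: Depot→n1 (7), Depot→n2 (9); capacity 7 + 9 = 16.
This cut is saturated, so no flow can exceed 16.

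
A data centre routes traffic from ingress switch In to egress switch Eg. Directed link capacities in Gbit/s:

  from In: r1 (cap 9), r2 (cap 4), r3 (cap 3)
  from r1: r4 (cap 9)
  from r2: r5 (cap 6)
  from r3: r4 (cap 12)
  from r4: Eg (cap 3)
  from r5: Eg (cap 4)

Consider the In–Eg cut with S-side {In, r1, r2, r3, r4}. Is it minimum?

No — its capacity is 9, but the minimum cut has capacity 7.

Given cut capacity: 6 + 3 = 9.
Augment In→r1→r4→Eg: bottleneck 3, flow now 3.
Augment In→r2→r5→Eg: bottleneck 4, flow now 7.
No augmenting path remains; maximum flow = 7.
In the residual graph, reachable from In: {In, r1, r3, r4}.
Min-cut edges: In→r2 (4), r4→Eg (3); capacity 4 + 3 = 7.
Cut capacity 9 exceeds the max flow 7, so it is not minimum.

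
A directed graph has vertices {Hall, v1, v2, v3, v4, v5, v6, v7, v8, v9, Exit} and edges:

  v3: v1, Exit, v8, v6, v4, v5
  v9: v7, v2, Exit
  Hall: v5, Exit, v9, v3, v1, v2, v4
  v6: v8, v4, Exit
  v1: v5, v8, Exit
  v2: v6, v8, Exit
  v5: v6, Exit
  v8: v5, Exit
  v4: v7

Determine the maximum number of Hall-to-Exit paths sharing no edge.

Assign every edge capacity 1; by Menger, the answer equals the max flow.
Path Hall→Exit (+1); total 1.
Path Hall→v1→Exit (+1); total 2.
Path Hall→v2→Exit (+1); total 3.
Path Hall→v3→Exit (+1); total 4.
Path Hall→v5→Exit (+1); total 5.
Path Hall→v9→Exit (+1); total 6.
No residual Hall→Exit path; max flow = 6.
Certifying cut of size 6: {Hall→Exit, Hall→v1, Hall→v2, Hall→v3, Hall→v5, Hall→v9}.

6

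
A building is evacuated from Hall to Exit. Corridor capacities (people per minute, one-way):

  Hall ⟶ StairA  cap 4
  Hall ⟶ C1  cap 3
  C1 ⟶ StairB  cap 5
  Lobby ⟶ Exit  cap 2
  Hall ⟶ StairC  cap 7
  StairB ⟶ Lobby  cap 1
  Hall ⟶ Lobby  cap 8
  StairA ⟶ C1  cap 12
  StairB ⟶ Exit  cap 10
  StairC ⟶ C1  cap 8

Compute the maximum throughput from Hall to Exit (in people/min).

Augment Hall→Lobby→Exit: bottleneck 2, flow now 2.
Augment Hall→C1→StairB→Exit: bottleneck 3, flow now 5.
Augment Hall→StairA→C1→StairB→Exit: bottleneck 2, flow now 7.
No augmenting path remains; maximum flow = 7.
In the residual graph, reachable from Hall: {Hall, StairA, StairC, C1, Lobby}.
Min-cut edges: C1→StairB (5), Lobby→Exit (2); capacity 5 + 2 = 7.
This cut is saturated, so no flow can exceed 7.

7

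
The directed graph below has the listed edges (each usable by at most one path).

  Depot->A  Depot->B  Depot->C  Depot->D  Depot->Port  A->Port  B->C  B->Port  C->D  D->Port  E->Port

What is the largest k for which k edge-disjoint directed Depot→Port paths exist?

4

Assign every edge capacity 1; by Menger, the answer equals the max flow.
Path Depot→Port (+1); total 1.
Path Depot→A→Port (+1); total 2.
Path Depot→B→Port (+1); total 3.
Path Depot→D→Port (+1); total 4.
No residual Depot→Port path; max flow = 4.
Certifying cut of size 4: {D→Port, Depot→A, Depot→B, Depot→Port}.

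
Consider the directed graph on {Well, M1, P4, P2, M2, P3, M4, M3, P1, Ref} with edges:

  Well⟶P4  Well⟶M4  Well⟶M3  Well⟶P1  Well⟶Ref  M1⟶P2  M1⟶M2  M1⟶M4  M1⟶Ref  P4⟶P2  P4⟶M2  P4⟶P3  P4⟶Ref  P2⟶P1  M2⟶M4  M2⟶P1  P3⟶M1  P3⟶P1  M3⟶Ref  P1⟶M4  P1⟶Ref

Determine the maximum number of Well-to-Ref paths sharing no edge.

Assign every edge capacity 1; by Menger, the answer equals the max flow.
Path Well→Ref (+1); total 1.
Path Well→P4→Ref (+1); total 2.
Path Well→M3→Ref (+1); total 3.
Path Well→P1→Ref (+1); total 4.
No residual Well→Ref path; max flow = 4.
Certifying cut of size 4: {Well→M3, Well→P1, Well→P4, Well→Ref}.

4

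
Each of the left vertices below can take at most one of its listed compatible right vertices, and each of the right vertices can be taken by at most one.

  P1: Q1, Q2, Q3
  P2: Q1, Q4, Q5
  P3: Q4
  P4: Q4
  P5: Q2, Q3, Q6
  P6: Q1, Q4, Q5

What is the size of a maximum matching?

5

Unit-capacity flow: source→left, listed edges, right→sink; max matching = max flow.
Augmenting path P1→Q1 (+1); matched 1.
Augmenting path P2→Q4 (+1); matched 2.
Augmenting path P5→Q2 (+1); matched 3.
Augmenting path P6→Q5 (+1); matched 4.
Augmenting path P3→Q4→P2→Q1→P1→Q3 (+1); matched 5.
No augmenting path remains; maximum matching = 5.
König certificate: {P1, P2, P5, P6, Q4} is a vertex cover of size 5 (every listed pair touches it), so no matching can be larger.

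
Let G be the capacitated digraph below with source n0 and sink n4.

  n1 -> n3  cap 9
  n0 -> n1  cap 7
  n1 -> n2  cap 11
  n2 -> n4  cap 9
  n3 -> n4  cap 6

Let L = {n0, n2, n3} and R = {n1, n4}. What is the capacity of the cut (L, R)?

Edges leaving {n0, n2, n3}: n0→n1 (7), n2→n4 (9), n3→n4 (6).
Cut capacity = 7 + 9 + 6 = 22.

22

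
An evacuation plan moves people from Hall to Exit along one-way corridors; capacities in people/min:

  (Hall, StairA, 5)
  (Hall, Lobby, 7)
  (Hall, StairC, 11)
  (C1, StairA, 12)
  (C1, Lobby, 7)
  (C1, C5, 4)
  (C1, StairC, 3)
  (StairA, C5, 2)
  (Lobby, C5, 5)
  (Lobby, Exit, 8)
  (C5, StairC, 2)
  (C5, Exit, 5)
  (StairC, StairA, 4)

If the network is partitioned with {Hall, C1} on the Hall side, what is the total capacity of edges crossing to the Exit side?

Edges leaving {Hall, C1}: Hall→StairA (5), Hall→Lobby (7), Hall→StairC (11), C1→StairA (12), C1→Lobby (7), C1→C5 (4), C1→StairC (3).
Cut capacity = 5 + 7 + 11 + 12 + 7 + 4 + 3 = 49.

49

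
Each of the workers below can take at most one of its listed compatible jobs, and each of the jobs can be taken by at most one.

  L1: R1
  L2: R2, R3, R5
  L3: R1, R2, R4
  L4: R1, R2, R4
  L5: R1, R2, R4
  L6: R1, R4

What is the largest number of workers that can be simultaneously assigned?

4

Unit-capacity flow: source→left, listed edges, right→sink; max matching = max flow.
Augmenting path L1→R1 (+1); matched 1.
Augmenting path L2→R2 (+1); matched 2.
Augmenting path L3→R4 (+1); matched 3.
Augmenting path L4→R2→L2→R3 (+1); matched 4.
No augmenting path remains; maximum matching = 4.
König certificate: {L2, R1, R2, R4} is a vertex cover of size 4 (every listed pair touches it), so no matching can be larger.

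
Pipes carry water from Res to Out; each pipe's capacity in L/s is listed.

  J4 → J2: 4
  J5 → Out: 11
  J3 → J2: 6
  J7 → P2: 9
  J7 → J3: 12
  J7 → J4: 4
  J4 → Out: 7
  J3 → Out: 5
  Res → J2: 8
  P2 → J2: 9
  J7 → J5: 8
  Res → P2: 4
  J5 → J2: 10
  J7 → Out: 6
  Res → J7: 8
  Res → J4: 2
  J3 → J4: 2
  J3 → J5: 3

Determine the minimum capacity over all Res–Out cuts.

10

Augment Res→J7→Out: bottleneck 6, flow now 6.
Augment Res→J4→Out: bottleneck 2, flow now 8.
Augment Res→J7→J3→Out: bottleneck 2, flow now 10.
No augmenting path remains; maximum flow = 10.
By max-flow min-cut, the minimum cut capacity equals the max flow.
In the residual graph, reachable from Res: {Res, P2, J2}.
Min-cut edges: Res→J7 (8), Res→J4 (2); capacity 8 + 2 = 10.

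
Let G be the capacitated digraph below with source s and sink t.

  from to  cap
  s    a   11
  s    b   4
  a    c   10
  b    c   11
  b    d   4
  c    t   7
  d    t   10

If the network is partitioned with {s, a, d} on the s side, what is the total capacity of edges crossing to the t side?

Edges leaving {s, a, d}: s→b (4), a→c (10), d→t (10).
Cut capacity = 4 + 10 + 10 = 24.

24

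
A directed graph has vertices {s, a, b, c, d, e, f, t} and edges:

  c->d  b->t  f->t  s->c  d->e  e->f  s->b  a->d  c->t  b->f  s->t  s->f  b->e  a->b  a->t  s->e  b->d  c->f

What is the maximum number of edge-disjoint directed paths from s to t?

Assign every edge capacity 1; by Menger, the answer equals the max flow.
Path s→t (+1); total 1.
Path s→b→t (+1); total 2.
Path s→c→t (+1); total 3.
Path s→f→t (+1); total 4.
No residual s→t path; max flow = 4.
Certifying cut of size 4: {f→t, s→b, s→c, s→t}.

4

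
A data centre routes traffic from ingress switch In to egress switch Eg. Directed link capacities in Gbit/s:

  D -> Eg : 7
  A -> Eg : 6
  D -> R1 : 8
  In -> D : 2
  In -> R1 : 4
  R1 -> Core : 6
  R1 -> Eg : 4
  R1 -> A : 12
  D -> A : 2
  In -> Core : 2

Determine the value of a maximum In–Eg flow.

Augment In→D→Eg: bottleneck 2, flow now 2.
Augment In→R1→Eg: bottleneck 4, flow now 6.
No augmenting path remains; maximum flow = 6.
In the residual graph, reachable from In: {In, Core}.
Min-cut edges: In→D (2), In→R1 (4); capacity 2 + 4 = 6.
This cut is saturated, so no flow can exceed 6.

6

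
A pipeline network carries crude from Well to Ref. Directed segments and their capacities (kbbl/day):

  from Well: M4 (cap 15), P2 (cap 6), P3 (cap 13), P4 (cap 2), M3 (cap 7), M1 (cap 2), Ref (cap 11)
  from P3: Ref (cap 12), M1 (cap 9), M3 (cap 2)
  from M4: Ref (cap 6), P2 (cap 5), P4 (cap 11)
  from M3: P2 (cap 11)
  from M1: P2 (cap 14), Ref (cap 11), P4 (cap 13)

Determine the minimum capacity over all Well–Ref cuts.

Augment Well→Ref: bottleneck 11, flow now 11.
Augment Well→P3→Ref: bottleneck 12, flow now 23.
Augment Well→M4→Ref: bottleneck 6, flow now 29.
Augment Well→M1→Ref: bottleneck 2, flow now 31.
Augment Well→P3→M1→Ref: bottleneck 1, flow now 32.
No augmenting path remains; maximum flow = 32.
By max-flow min-cut, the minimum cut capacity equals the max flow.
In the residual graph, reachable from Well: {Well, M4, M3, P4, P2}.
Min-cut edges: Well→P3 (13), Well→M1 (2), Well→Ref (11), M4→Ref (6); capacity 13 + 2 + 11 + 6 = 32.

32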